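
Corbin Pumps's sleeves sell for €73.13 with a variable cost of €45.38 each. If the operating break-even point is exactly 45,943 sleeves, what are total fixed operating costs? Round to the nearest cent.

Unit CM = price − variable cost = €73.13 − €45.38 = €27.75.
Since BE = FC / CM, FC = 45,943 × €27.75 = €1,274,918.25.

€1,274,918.25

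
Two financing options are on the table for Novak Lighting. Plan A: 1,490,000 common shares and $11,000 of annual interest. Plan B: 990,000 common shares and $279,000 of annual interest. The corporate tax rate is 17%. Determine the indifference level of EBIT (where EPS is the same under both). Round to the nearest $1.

Set EPS_A = EPS_B: (EBIT − $11,000)(1 − 0.17) ÷ 1,490,000 = (EBIT − $279,000)(1 − 0.17) ÷ 990,000.
The (1 − t) factor cancels: (EBIT − 11,000) × 990,000 = (EBIT − 279,000) × 1,490,000.
Solving, EBIT = (279,000·1,490,000 − 11,000·990,000) / (1,490,000 − 990,000) = 404,820,000,000 / 500,000 = 809,640.00.

$809,640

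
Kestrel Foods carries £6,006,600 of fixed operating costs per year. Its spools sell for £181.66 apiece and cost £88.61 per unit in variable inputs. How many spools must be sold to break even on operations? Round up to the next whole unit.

64,553 spools

Contribution margin per unit = £181.66 − £88.61 = £93.05.
Break-even Q = £6,006,600 / £93.05 = 64,552.39 → 64,553 spools.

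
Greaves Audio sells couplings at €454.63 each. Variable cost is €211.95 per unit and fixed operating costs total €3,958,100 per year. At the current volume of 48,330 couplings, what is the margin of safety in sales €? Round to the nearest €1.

€14,557,273

Each unit contributes €454.63 − €211.95 = €242.68. Break-even units = €3,958,100 ÷ €242.68 = 16,309.96; break-even revenue = 16,309.96 × €454.63 = €7,414,995.07.
Actual sales revenue = 48,330 × €454.63 = €21,972,267.90.
Margin of safety = €21,972,267.90 − €7,414,995.07 = €14,557,273.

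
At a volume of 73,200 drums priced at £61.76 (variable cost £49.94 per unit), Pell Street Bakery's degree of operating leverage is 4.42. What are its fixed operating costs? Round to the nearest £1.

£669,472

Total contribution margin = 73,200 × £11.82 = £865,224.00.
DOL = contribution / EBIT, so EBIT = £865,224.00 / 4.42 = £195,752.04.
Fixed costs = CM − EBIT = £865,224.00 − £195,752.04 = £669,472.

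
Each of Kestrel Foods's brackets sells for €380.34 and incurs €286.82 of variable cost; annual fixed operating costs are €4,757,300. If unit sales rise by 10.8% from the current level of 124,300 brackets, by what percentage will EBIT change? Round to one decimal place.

+18.3%

At 124,300 units, contribution = 124,300 × €93.52 = €11,624,536.00.
EBIT = €11,624,536.00 − €4,757,300 = €6,867,236.00.
So DOL = total CM / EBIT = €11,624,536.00 / €6,867,236.00 = 1.6928.
So EBIT moves 1.6928 × (+10.8%) = +18.3%.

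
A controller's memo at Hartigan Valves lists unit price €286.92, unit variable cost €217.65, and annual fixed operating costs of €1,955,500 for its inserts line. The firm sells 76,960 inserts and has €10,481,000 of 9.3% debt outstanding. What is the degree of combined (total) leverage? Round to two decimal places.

2.22

Total contribution margin = 76,960 × €69.27 = €5,331,019.20.
EBIT = €5,331,019.20 − €1,955,500 = €3,375,519.20. Interest = €974,733.00.
DOL = €5,331,019.20 ÷ €3,375,519.20 = 1.5793; DFL = €3,375,519.20 ÷ €2,400,786.20 = 1.4060.
Combined leverage = 1.5793 × 1.4060 = 2.2205.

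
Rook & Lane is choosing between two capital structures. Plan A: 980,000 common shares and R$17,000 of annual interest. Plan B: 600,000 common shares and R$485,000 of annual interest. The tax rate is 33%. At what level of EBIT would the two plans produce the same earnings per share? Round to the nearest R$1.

At indifference, (EBIT − 17,000)(1 − t)/980,000 = (EBIT − 485,000)(1 − t)/600,000.
The (1 − t) factor cancels: (EBIT − 17,000) × 600,000 = (EBIT − 485,000) × 980,000.
EBIT × (980,000 − 600,000) = 485,000 × 980,000 − 17,000 × 600,000 = 465,100,000,000, so EBIT = 465,100,000,000 ÷ 380,000 = 1,223,947.37.

R$1,223,947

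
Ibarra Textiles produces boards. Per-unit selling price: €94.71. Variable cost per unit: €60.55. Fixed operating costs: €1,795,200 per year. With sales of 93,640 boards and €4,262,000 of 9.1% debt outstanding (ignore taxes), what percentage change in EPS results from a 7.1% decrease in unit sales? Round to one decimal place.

-22.4%

Total contribution margin = 93,640 × €34.16 = €3,198,742.40.
Subtracting fixed costs: EBIT = €3,198,742.40 − €1,795,200 = €1,403,542.40.
After interest of €387,842.00, pre-tax earnings = €1,015,700.40.
DCL = total CM / (EBIT − I) = €3,198,742.40 / €1,015,700.40 = 3.1493.
%ΔEPS = DCL × %ΔSales = 3.1493 × -7.1% = -22.4%.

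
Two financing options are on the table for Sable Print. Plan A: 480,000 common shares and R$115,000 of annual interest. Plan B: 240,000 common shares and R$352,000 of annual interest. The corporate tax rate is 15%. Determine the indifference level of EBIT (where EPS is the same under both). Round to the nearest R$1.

R$589,000

At indifference, (EBIT − 115,000)(1 − t)/480,000 = (EBIT − 352,000)(1 − t)/240,000.
Cancelling (1 − t) and cross-multiplying: 240,000·(EBIT − 115,000) = 480,000·(EBIT − 352,000).
EBIT × (480,000 − 240,000) = 352,000 × 480,000 − 115,000 × 240,000 = 141,360,000,000, so EBIT = 141,360,000,000 ÷ 240,000 = 589,000.00.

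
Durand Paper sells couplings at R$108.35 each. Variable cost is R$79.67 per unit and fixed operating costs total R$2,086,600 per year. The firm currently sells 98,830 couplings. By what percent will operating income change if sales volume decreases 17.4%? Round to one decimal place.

At 98,830 units, contribution = 98,830 × R$28.68 = R$2,834,444.40.
Subtracting fixed costs: EBIT = R$2,834,444.40 − R$2,086,600 = R$747,844.40.
DOL = contribution ÷ EBIT = R$2,834,444.40 ÷ R$747,844.40 = 3.7902.
So EBIT moves 3.7902 × (-17.4%) = -65.9%.

-65.9%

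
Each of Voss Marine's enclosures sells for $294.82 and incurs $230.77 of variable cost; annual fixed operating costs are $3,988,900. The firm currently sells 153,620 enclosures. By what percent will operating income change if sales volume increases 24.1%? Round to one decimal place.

Total contribution margin = 153,620 × $64.05 = $9,839,361.00.
Operating income = contribution − fixed costs = $9,839,361.00 − $3,988,900 = $5,850,461.00.
DOL = contribution ÷ EBIT = $9,839,361.00 ÷ $5,850,461.00 = 1.6818.
Operating income changes by 1.6818 × +24.1% = +40.5%.

+40.5%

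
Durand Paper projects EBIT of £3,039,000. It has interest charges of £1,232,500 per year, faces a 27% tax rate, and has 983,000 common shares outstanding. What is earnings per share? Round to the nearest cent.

Pre-tax income = £3,039,000 − £1,232,500.00 = £1,806,500.00.
Net income = £1,806,500.00 × (1 − 0.27) = £1,318,745.00.
Per share: £1,318,745.00 / 983,000 shares = £1.34.

£1.34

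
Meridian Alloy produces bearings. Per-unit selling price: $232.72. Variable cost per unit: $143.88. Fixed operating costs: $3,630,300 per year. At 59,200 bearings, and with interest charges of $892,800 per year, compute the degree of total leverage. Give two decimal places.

7.14

Total contribution margin = 59,200 × $88.84 = $5,259,328.00.
EBIT = $5,259,328.00 − $3,630,300 = $1,629,028.00. Interest = $892,800.00.
DOL = $5,259,328.00 ÷ $1,629,028.00 = 3.2285; DFL = $1,629,028.00 ÷ $736,228.00 = 2.2127.
DCL = DOL × DFL = 3.2285 × 2.2127 = 7.1437.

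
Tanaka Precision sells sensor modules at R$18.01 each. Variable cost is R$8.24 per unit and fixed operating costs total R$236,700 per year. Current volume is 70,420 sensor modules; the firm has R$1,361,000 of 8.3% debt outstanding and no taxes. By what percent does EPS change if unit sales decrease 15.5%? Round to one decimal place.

-31.5%

Contribution at this volume is 70,420 × R$9.77 = R$688,003.40.
Operating income = contribution − fixed costs = R$688,003.40 − R$236,700 = R$451,303.40.
Interest = R$112,963.00, so EBIT − I = R$338,340.40.
DCL = total CM / (EBIT − I) = R$688,003.40 / R$338,340.40 = 2.0335.
EPS therefore changes by 2.0335 × (-15.5%) = -31.5%.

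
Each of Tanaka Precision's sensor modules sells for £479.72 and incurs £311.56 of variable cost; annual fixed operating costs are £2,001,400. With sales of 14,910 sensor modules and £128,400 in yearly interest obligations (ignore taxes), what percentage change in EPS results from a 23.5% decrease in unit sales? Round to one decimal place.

-156.1%

Contribution at this volume is 14,910 × £168.16 = £2,507,265.60.
EBIT = £2,507,265.60 − £2,001,400 = £505,865.60.
After interest of £128,400.00, pre-tax earnings = £377,465.60.
DCL = total CM / (EBIT − I) = £2,507,265.60 / £377,465.60 = 6.6424.
%ΔEPS = DCL × %ΔSales = 6.6424 × -23.5% = -156.1%.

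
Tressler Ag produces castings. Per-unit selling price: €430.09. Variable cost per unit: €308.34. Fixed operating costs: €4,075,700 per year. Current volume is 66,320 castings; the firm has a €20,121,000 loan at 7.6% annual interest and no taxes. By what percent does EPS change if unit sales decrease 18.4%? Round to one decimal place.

At 66,320 units, contribution = 66,320 × €121.75 = €8,074,460.00.
EBIT = €8,074,460.00 − €4,075,700 = €3,998,760.00.
Interest = €1,529,196.00, so EBIT − I = €2,469,564.00.
DCL = total CM / (EBIT − I) = €8,074,460.00 / €2,469,564.00 = 3.2696.
EPS therefore changes by 3.2696 × (-18.4%) = -60.2%.

-60.2%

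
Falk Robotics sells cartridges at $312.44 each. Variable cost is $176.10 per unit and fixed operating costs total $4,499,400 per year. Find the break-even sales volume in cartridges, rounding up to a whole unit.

33,002 cartridges

Contribution margin per unit = $312.44 − $176.10 = $136.34.
Break-even volume = fixed costs ÷ CM per unit = $4,499,400 ÷ $136.34 = 33,001.32, so 33,002 cartridges.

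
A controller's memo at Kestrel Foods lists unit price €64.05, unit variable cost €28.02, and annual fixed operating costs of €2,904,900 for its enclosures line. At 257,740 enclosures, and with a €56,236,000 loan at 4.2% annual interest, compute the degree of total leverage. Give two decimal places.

2.31

At 257,740 units, contribution = 257,740 × €36.03 = €9,286,372.20.
Operating income = contribution − fixed costs = €9,286,372.20 − €2,904,900 = €6,381,472.20. Interest = €2,361,912.00, so EBIT − I = €4,019,560.20.
Degree of total leverage = total CM / (EBIT − interest) = €9,286,372.20 / €4,019,560.20 = 2.3103.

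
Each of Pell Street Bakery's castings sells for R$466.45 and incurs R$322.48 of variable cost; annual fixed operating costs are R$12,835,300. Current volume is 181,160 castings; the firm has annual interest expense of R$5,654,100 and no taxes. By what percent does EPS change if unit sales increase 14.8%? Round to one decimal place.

Total contribution margin = 181,160 × R$143.97 = R$26,081,605.20.
Operating income = contribution − fixed costs = R$26,081,605.20 − R$12,835,300 = R$13,246,305.20.
After interest of R$5,654,100.00, pre-tax earnings = R$7,592,205.20.
Degree of combined leverage = contribution ÷ (EBIT − I) = R$26,081,605.20 ÷ R$7,592,205.20 = 3.4353.
EPS therefore changes by 3.4353 × (+14.8%) = +50.8%.

+50.8%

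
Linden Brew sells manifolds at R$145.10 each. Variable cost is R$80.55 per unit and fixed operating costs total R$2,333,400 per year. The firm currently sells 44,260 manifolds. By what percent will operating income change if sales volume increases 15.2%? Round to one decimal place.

At 44,260 units, contribution = 44,260 × R$64.55 = R$2,856,983.00.
Subtracting fixed costs: EBIT = R$2,856,983.00 − R$2,333,400 = R$523,583.00.
DOL = contribution ÷ EBIT = R$2,856,983.00 ÷ R$523,583.00 = 5.4566.
Operating income changes by 5.4566 × +15.2% = +82.9%.

+82.9%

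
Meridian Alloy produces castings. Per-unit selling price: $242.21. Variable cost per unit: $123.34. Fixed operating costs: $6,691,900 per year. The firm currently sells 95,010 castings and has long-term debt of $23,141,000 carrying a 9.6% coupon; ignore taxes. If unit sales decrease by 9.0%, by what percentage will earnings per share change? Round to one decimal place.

-42.7%

At 95,010 units, contribution = 95,010 × $118.87 = $11,293,838.70.
EBIT = $11,293,838.70 − $6,691,900 = $4,601,938.70.
After interest of $2,221,536.00, pre-tax earnings = $2,380,402.70.
DCL = total CM / (EBIT − I) = $11,293,838.70 / $2,380,402.70 = 4.7445.
EPS therefore changes by 4.7445 × (-9.0%) = -42.7%.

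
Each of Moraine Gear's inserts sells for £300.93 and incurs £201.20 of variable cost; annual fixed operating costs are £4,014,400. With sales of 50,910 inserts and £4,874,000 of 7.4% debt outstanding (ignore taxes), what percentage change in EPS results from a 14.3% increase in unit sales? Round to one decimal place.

Contribution at this volume is 50,910 × £99.73 = £5,077,254.30.
Operating income = contribution − fixed costs = £5,077,254.30 − £4,014,400 = £1,062,854.30.
Interest = £360,676.00, so EBIT − I = £702,178.30.
DCL = total CM / (EBIT − I) = £5,077,254.30 / £702,178.30 = 7.2307.
EPS therefore changes by 7.2307 × (+14.3%) = +103.4%.

+103.4%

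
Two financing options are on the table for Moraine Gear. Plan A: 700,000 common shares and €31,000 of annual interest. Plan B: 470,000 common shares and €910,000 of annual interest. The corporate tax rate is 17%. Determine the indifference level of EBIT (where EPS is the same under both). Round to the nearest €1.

€2,706,217

At indifference, (EBIT − 31,000)(1 − t)/700,000 = (EBIT − 910,000)(1 − t)/470,000.
Cancelling (1 − t) and cross-multiplying: 470,000·(EBIT − 31,000) = 700,000·(EBIT − 910,000).
Solving, EBIT = (910,000·700,000 − 31,000·470,000) / (700,000 − 470,000) = 622,430,000,000 / 230,000 = 2,706,217.39.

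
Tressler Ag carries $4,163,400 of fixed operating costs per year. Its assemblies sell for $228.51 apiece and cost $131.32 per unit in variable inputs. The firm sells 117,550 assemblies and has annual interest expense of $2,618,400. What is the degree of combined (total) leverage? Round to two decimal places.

2.46

Contribution at this volume is 117,550 × $97.19 = $11,424,684.50.
Subtracting fixed costs: EBIT = $11,424,684.50 − $4,163,400 = $7,261,284.50. Interest = $2,618,400.00, so EBIT − I = $4,642,884.50.
DCL = contribution ÷ (EBIT − I) = $11,424,684.50 ÷ $4,642,884.50 = 2.4607.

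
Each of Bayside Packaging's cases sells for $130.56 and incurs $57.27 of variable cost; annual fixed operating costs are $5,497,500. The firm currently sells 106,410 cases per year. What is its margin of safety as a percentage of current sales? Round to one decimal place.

29.5%

Unit CM = price − variable cost = $130.56 − $57.27 = $73.29. Break-even units = $5,497,500 ÷ $73.29 = 75,010.23; break-even revenue = 75,010.23 × $130.56 = $9,793,336.06.
Actual sales revenue = 106,410 × $130.56 = $13,892,889.60.
Margin of safety = ($13,892,889.60 − $9,793,336.06) ÷ $13,892,889.60 = 29.5%.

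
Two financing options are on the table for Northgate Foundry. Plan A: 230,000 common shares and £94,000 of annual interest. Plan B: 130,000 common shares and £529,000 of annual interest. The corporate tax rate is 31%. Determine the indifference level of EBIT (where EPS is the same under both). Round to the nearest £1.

£1,094,500

Set EPS_A = EPS_B: (EBIT − £94,000)(1 − 0.31) ÷ 230,000 = (EBIT − £529,000)(1 − 0.31) ÷ 130,000.
The (1 − t) factor cancels: (EBIT − 94,000) × 130,000 = (EBIT − 529,000) × 230,000.
Solving, EBIT = (529,000·230,000 − 94,000·130,000) / (230,000 − 130,000) = 109,450,000,000 / 100,000 = 1,094,500.00.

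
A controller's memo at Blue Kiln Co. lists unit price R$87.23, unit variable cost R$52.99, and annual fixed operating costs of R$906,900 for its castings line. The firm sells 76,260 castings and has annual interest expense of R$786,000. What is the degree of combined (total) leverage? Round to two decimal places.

2.84

Contribution at this volume is 76,260 × R$34.24 = R$2,611,142.40.
Subtracting fixed costs: EBIT = R$2,611,142.40 − R$906,900 = R$1,704,242.40. Interest = R$786,000.00, so EBIT − I = R$918,242.40.
DCL = contribution ÷ (EBIT − I) = R$2,611,142.40 ÷ R$918,242.40 = 2.8436.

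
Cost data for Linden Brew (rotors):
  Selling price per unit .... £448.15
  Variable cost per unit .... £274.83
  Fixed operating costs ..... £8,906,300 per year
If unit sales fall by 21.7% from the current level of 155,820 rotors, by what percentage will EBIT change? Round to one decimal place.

Total contribution margin = 155,820 × £173.32 = £27,006,722.40.
Operating income = contribution − fixed costs = £27,006,722.40 − £8,906,300 = £18,100,422.40.
Degree of operating leverage = £27,006,722.40 / £18,100,422.40 = 1.4920.
Operating income changes by 1.4920 × -21.7% = -32.4%.

-32.4%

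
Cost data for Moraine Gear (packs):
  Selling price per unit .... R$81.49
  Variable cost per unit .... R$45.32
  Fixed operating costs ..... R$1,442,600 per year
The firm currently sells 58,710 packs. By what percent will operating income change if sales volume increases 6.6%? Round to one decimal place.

Total contribution margin = 58,710 × R$36.17 = R$2,123,540.70.
Operating income = contribution − fixed costs = R$2,123,540.70 − R$1,442,600 = R$680,940.70.
DOL = contribution ÷ EBIT = R$2,123,540.70 ÷ R$680,940.70 = 3.1185.
Operating income changes by 3.1185 × +6.6% = +20.6%.

+20.6%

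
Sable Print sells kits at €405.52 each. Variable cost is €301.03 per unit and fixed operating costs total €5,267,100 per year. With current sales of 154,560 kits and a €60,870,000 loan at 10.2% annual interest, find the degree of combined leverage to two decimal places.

Contribution at this volume is 154,560 × €104.49 = €16,149,974.40.
Subtracting fixed costs: EBIT = €16,149,974.40 − €5,267,100 = €10,882,874.40. Interest = €6,208,740.00, so EBIT − I = €4,674,134.40.
DCL = contribution ÷ (EBIT − I) = €16,149,974.40 ÷ €4,674,134.40 = 3.4552.

3.46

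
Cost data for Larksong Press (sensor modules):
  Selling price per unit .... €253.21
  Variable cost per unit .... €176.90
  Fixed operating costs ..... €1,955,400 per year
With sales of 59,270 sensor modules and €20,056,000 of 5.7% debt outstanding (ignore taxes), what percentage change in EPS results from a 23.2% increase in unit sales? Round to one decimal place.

Total contribution margin = 59,270 × €76.31 = €4,522,893.70.
EBIT = €4,522,893.70 − €1,955,400 = €2,567,493.70.
After interest of €1,143,192.00, pre-tax earnings = €1,424,301.70.
Degree of combined leverage = contribution ÷ (EBIT − I) = €4,522,893.70 ÷ €1,424,301.70 = 3.1755.
EPS therefore changes by 3.1755 × (+23.2%) = +73.7%.

+73.7%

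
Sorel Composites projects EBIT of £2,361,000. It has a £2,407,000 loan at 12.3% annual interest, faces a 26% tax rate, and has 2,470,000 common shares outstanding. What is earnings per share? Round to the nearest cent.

£0.62

Pre-tax income = £2,361,000 − £296,061.00 = £2,064,939.00.
After tax at 26%: net income = £2,064,939.00 × 0.74 = £1,528,054.86.
EPS = £1,528,054.86 ÷ 2,470,000 = £0.62.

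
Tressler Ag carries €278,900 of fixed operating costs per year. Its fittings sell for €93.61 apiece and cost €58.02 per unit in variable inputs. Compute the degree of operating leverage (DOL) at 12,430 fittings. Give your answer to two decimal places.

2.71

Contribution at this volume is 12,430 × €35.59 = €442,383.70.
Subtracting fixed costs: EBIT = €442,383.70 − €278,900 = €163,483.70.
So DOL = total CM / EBIT = €442,383.70 / €163,483.70 = 2.7060.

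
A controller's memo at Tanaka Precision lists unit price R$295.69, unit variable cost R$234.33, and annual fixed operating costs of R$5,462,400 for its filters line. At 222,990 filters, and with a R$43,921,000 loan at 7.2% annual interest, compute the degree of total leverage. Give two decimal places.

At 222,990 units, contribution = 222,990 × R$61.36 = R$13,682,666.40.
EBIT = R$13,682,666.40 − R$5,462,400 = R$8,220,266.40. Interest = R$3,162,312.00, so EBIT − I = R$5,057,954.40.
Degree of total leverage = total CM / (EBIT − interest) = R$13,682,666.40 / R$5,057,954.40 = 2.7052.

2.71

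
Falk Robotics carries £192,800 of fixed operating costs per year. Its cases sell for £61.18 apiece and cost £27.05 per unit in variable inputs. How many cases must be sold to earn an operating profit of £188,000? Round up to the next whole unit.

Each unit contributes £61.18 − £27.05 = £34.13.
Need Q such that Q × £34.13 − £192,800 = £188,000, i.e. Q = £380,800 / £34.13 = 11,157.34 → 11,158.

11,158 cases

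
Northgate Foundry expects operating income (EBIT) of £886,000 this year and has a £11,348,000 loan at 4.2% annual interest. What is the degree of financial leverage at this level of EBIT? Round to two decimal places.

Interest = £476,616.00.
DFL = EBIT ÷ (EBIT − I) = £886,000 ÷ (£886,000 − £476,616.00) = £886,000 ÷ £409,384.00 = 2.1642.

2.16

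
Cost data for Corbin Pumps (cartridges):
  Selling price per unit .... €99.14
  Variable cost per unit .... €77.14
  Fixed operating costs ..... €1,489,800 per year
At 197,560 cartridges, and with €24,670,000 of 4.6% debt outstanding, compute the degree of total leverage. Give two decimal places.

At 197,560 units, contribution = 197,560 × €22.00 = €4,346,320.00.
EBIT = €4,346,320.00 − €1,489,800 = €2,856,520.00. Interest = €1,134,820.00.
DOL = €4,346,320.00 ÷ €2,856,520.00 = 1.5215; DFL = €2,856,520.00 ÷ €1,721,700.00 = 1.6591.
DCL = DOL × DFL = 1.5215 × 1.6591 = 2.5243.

2.52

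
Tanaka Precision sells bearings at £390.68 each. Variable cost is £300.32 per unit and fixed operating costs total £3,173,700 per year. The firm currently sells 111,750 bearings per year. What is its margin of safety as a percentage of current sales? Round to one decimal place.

Unit CM = price − variable cost = £390.68 − £300.32 = £90.36. Break-even units = £3,173,700 ÷ £90.36 = 35,122.84; break-even revenue = 35,122.84 × £390.68 = £13,721,791.90.
Current sales = 111,750 × £390.68 = £43,658,490.00.
Margin of safety = (£43,658,490.00 − £13,721,791.90) ÷ £43,658,490.00 = 68.6%.

68.6%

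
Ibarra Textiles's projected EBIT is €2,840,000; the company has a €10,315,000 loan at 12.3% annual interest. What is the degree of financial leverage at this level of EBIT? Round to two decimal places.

Annual interest charges come to €1,268,745.00.
DFL = EBIT ÷ (EBIT − I) = €2,840,000 ÷ (€2,840,000 − €1,268,745.00) = €2,840,000 ÷ €1,571,255.00 = 1.8075.

1.81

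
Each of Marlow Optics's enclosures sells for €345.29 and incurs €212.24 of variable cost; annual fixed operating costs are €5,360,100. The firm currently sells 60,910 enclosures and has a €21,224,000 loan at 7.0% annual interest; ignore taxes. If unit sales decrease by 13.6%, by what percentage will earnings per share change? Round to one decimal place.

Total contribution margin = 60,910 × €133.05 = €8,104,075.50.
Operating income = contribution − fixed costs = €8,104,075.50 − €5,360,100 = €2,743,975.50.
Interest = €1,485,680.00, so EBIT − I = €1,258,295.50.
DCL = total CM / (EBIT − I) = €8,104,075.50 / €1,258,295.50 = 6.4405.
EPS therefore changes by 6.4405 × (-13.6%) = -87.6%.

-87.6%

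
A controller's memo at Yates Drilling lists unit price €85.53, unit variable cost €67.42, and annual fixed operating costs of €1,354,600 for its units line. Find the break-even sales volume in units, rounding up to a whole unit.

Contribution margin per unit = €85.53 − €67.42 = €18.11.
Break-even volume = fixed costs ÷ CM per unit = €1,354,600 ÷ €18.11 = 74,798.45, so 74,799 units.

74,799 units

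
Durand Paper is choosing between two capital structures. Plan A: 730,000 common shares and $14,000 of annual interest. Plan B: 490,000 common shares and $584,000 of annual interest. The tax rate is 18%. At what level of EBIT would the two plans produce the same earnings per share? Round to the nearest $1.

$1,747,750

At indifference, (EBIT − 14,000)(1 − t)/730,000 = (EBIT − 584,000)(1 − t)/490,000.
The (1 − t) factor cancels: (EBIT − 14,000) × 490,000 = (EBIT − 584,000) × 730,000.
EBIT × (730,000 − 490,000) = 584,000 × 730,000 − 14,000 × 490,000 = 419,460,000,000, so EBIT = 419,460,000,000 ÷ 240,000 = 1,747,750.00.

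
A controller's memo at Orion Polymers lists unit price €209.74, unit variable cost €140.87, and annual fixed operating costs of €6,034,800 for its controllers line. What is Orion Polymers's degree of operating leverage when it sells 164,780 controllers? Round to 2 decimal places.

2.14

Contribution at this volume is 164,780 × €68.87 = €11,348,398.60.
Operating income = contribution − fixed costs = €11,348,398.60 − €6,034,800 = €5,313,598.60.
So DOL = total CM / EBIT = €11,348,398.60 / €5,313,598.60 = 2.1357.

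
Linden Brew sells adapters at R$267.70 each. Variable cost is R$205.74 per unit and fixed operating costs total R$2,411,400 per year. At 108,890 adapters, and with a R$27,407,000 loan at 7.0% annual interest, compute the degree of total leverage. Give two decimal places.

Total contribution margin = 108,890 × R$61.96 = R$6,746,824.40.
Operating income = contribution − fixed costs = R$6,746,824.40 − R$2,411,400 = R$4,335,424.40. Interest = R$1,918,490.00.
DOL = R$6,746,824.40 ÷ R$4,335,424.40 = 1.5562; DFL = R$4,335,424.40 ÷ R$2,416,934.40 = 1.7938.
DCL = DOL × DFL = 1.5562 × 1.7938 = 2.7915.

2.79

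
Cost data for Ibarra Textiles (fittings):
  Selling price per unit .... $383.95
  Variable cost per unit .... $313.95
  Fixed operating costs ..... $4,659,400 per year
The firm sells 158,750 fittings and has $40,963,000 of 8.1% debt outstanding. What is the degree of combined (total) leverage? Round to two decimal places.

Total contribution margin = 158,750 × $70.00 = $11,112,500.00.
Operating income = contribution − fixed costs = $11,112,500.00 − $4,659,400 = $6,453,100.00. Interest = $3,318,003.00, so EBIT − I = $3,135,097.00.
DCL = contribution ÷ (EBIT − I) = $11,112,500.00 ÷ $3,135,097.00 = 3.5445.

3.54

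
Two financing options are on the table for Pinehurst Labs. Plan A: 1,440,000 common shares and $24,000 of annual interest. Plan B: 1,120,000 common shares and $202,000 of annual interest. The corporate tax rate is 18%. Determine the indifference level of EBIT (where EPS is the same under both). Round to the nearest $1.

At indifference, (EBIT − 24,000)(1 − t)/1,440,000 = (EBIT − 202,000)(1 − t)/1,120,000.
The (1 − t) factor cancels: (EBIT − 24,000) × 1,120,000 = (EBIT − 202,000) × 1,440,000.
EBIT × (1,440,000 − 1,120,000) = 202,000 × 1,440,000 − 24,000 × 1,120,000 = 264,000,000,000, so EBIT = 264,000,000,000 ÷ 320,000 = 825,000.00.

$825,000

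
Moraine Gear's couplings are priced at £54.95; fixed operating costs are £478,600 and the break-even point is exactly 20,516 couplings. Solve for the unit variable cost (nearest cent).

£31.62

Contribution per unit must be FC / Q = £478,600 / 20,516 = £23.3281.
Hence VC = price − CM = £54.95 − £23.3281 = £31.62.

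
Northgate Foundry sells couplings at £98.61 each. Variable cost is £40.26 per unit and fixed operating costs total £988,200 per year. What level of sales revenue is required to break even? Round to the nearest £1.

£1,670,033

CM per unit = £98.61 − £40.26 = £58.35; CM ratio = £58.35 / £98.61 = 0.5917.
Break-even revenue = fixed costs × price ÷ CM = £988,200 × £98.61 ÷ £58.35 = £1,670,033.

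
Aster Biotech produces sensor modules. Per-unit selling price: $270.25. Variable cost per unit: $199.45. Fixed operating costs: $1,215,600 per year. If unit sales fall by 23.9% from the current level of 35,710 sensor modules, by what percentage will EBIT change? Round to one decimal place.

-46.0%

Total contribution margin = 35,710 × $70.80 = $2,528,268.00.
Operating income = contribution − fixed costs = $2,528,268.00 − $1,215,600 = $1,312,668.00.
Degree of operating leverage = $2,528,268.00 / $1,312,668.00 = 1.9261.
Operating income changes by 1.9261 × -23.9% = -46.0%.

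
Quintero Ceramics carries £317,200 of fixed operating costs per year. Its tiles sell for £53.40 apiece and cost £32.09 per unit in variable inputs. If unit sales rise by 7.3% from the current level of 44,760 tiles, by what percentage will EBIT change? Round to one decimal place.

+10.9%

Contribution at this volume is 44,760 × £21.31 = £953,835.60.
EBIT = £953,835.60 − £317,200 = £636,635.60.
So DOL = total CM / EBIT = £953,835.60 / £636,635.60 = 1.4982.
Operating income changes by 1.4982 × +7.3% = +10.9%.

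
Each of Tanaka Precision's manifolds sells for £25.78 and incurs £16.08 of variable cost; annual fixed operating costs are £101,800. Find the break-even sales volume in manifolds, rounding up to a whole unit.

10,495 manifolds

Unit CM = price − variable cost = £25.78 − £16.08 = £9.70.
Break-even volume = fixed costs ÷ CM per unit = £101,800 ÷ £9.70 = 10,494.85, so 10,495 manifolds.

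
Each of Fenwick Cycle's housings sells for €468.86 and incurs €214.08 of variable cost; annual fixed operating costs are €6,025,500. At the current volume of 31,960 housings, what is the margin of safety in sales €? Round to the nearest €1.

Contribution margin per unit = €468.86 − €214.08 = €254.78. Break-even units = €6,025,500 ÷ €254.78 = 23,649.82; break-even revenue = 23,649.82 × €468.86 = €11,088,452.51.
Actual sales revenue = 31,960 × €468.86 = €14,984,765.60.
Margin of safety = €14,984,765.60 − €11,088,452.51 = €3,896,313.

€3,896,313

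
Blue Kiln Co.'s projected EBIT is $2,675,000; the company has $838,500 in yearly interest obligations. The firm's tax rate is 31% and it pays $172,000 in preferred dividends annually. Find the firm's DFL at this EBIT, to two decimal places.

1.69

Annual interest charges come to $838,500.00.
Preferred dividends grossed up pre-tax: $172,000 / (1 − 0.31) = $249,275.36.
DFL = EBIT ÷ [EBIT − I − D_p/(1−t)] = $2,675,000 ÷ [$2,675,000 − $838,500.00 − $249,275.36] = $2,675,000 ÷ $1,587,224.64 = 1.6853.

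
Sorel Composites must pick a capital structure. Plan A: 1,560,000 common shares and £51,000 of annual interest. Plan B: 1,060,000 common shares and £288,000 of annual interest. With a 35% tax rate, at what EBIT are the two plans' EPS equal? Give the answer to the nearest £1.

£790,440

Set EPS_A = EPS_B: (EBIT − £51,000)(1 − 0.35) ÷ 1,560,000 = (EBIT − £288,000)(1 − 0.35) ÷ 1,060,000.
The (1 − t) factor cancels: (EBIT − 51,000) × 1,060,000 = (EBIT − 288,000) × 1,560,000.
Solving, EBIT = (288,000·1,560,000 − 51,000·1,060,000) / (1,560,000 − 1,060,000) = 395,220,000,000 / 500,000 = 790,440.00.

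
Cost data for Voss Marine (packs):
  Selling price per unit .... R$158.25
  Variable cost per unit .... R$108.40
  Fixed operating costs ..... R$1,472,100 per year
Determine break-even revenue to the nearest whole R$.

CM per unit = R$158.25 − R$108.40 = R$49.85; CM ratio = R$49.85 / R$158.25 = 0.3150.
Break-even sales = FC ÷ CM ratio = R$1,472,100 × R$158.25 / R$49.85 = R$4,673,216.

R$4,673,216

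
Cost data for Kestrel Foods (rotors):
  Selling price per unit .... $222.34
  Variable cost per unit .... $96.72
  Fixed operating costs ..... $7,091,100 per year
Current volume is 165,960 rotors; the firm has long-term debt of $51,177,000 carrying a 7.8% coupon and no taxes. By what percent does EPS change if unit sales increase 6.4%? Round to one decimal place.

Contribution at this volume is 165,960 × $125.62 = $20,847,895.20.
Operating income = contribution − fixed costs = $20,847,895.20 − $7,091,100 = $13,756,795.20.
Interest = $3,991,806.00, so EBIT − I = $9,764,989.20.
Degree of combined leverage = contribution ÷ (EBIT − I) = $20,847,895.20 ÷ $9,764,989.20 = 2.1350.
%ΔEPS = DCL × %ΔSales = 2.1350 × +6.4% = +13.7%.

+13.7%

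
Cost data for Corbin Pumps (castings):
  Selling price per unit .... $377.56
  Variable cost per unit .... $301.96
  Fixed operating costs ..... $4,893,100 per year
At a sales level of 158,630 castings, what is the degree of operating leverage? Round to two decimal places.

1.69

Total contribution margin = 158,630 × $75.60 = $11,992,428.00.
Subtracting fixed costs: EBIT = $11,992,428.00 − $4,893,100 = $7,099,328.00.
So DOL = total CM / EBIT = $11,992,428.00 / $7,099,328.00 = 1.6892.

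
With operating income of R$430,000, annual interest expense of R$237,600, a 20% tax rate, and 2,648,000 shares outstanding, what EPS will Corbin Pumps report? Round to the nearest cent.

R$0.06

Interest = R$237,600.00, so EBT = R$430,000 − R$237,600.00 = R$192,400.00.
Net income = R$192,400.00 × (1 − 0.20) = R$153,920.00.
EPS = R$153,920.00 ÷ 2,648,000 = R$0.06.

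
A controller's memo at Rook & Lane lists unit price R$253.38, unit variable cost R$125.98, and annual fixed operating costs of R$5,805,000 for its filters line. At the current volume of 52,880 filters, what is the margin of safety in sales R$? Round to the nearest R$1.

Unit CM = price − variable cost = R$253.38 − R$125.98 = R$127.40. Break-even units = R$5,805,000 ÷ R$127.40 = 45,565.15; break-even revenue = 45,565.15 × R$253.38 = R$11,545,297.49.
Current sales = 52,880 × R$253.38 = R$13,398,734.40.
Margin of safety = R$13,398,734.40 − R$11,545,297.49 = R$1,853,437.

R$1,853,437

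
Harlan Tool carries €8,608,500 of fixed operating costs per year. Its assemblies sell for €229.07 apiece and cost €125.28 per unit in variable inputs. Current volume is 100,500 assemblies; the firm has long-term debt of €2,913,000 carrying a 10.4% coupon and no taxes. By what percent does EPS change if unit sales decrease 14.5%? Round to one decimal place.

At 100,500 units, contribution = 100,500 × €103.79 = €10,430,895.00.
Operating income = contribution − fixed costs = €10,430,895.00 − €8,608,500 = €1,822,395.00.
Interest = €302,952.00, so EBIT − I = €1,519,443.00.
Degree of combined leverage = contribution ÷ (EBIT − I) = €10,430,895.00 ÷ €1,519,443.00 = 6.8649.
EPS therefore changes by 6.8649 × (-14.5%) = -99.5%.

-99.5%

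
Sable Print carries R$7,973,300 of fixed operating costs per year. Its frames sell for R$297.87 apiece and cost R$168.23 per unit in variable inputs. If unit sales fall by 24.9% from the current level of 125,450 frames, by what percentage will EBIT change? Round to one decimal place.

Contribution at this volume is 125,450 × R$129.64 = R$16,263,338.00.
EBIT = R$16,263,338.00 − R$7,973,300 = R$8,290,038.00.
DOL = contribution ÷ EBIT = R$16,263,338.00 ÷ R$8,290,038.00 = 1.9618.
Operating income changes by 1.9618 × -24.9% = -48.8%.

-48.8%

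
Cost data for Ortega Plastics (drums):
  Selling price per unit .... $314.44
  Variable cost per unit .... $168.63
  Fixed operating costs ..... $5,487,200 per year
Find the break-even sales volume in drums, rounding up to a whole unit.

37,633 drums

Contribution margin per unit = $314.44 − $168.63 = $145.81.
Break-even Q = $5,487,200 / $145.81 = 37,632.54 → 37,633 drums.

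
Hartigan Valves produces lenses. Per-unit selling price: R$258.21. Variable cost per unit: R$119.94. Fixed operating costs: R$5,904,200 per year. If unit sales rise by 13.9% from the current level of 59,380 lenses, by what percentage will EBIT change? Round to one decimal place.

Total contribution margin = 59,380 × R$138.27 = R$8,210,472.60.
Operating income = contribution − fixed costs = R$8,210,472.60 − R$5,904,200 = R$2,306,272.60.
So DOL = total CM / EBIT = R$8,210,472.60 / R$2,306,272.60 = 3.5601.
%ΔEBIT = DOL × %ΔSales = 3.5601 × +13.9% = +49.5%.

+49.5%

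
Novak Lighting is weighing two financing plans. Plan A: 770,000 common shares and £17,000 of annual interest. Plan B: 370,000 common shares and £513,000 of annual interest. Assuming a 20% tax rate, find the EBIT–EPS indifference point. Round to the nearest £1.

Set EPS_A = EPS_B: (EBIT − £17,000)(1 − 0.20) ÷ 770,000 = (EBIT − £513,000)(1 − 0.20) ÷ 370,000.
The (1 − t) factor cancels: (EBIT − 17,000) × 370,000 = (EBIT − 513,000) × 770,000.
Solving, EBIT = (513,000·770,000 − 17,000·370,000) / (770,000 − 370,000) = 388,720,000,000 / 400,000 = 971,800.00.

£971,800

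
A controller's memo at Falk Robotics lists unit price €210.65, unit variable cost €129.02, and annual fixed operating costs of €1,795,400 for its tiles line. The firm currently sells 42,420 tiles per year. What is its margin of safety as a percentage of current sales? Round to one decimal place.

Contribution margin per unit = €210.65 − €129.02 = €81.63. Break-even units = €1,795,400 ÷ €81.63 = 21,994.36; break-even revenue = 21,994.36 × €210.65 = €4,633,112.95.
Actual sales revenue = 42,420 × €210.65 = €8,935,773.00.
Margin of safety = (€8,935,773.00 − €4,633,112.95) ÷ €8,935,773.00 = 48.2%.

48.2%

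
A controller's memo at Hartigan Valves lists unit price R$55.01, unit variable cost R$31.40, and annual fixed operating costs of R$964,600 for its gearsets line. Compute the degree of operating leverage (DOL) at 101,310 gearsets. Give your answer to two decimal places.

1.68

Contribution at this volume is 101,310 × R$23.61 = R$2,391,929.10.
Operating income = contribution − fixed costs = R$2,391,929.10 − R$964,600 = R$1,427,329.10.
So DOL = total CM / EBIT = R$2,391,929.10 / R$1,427,329.10 = 1.6758.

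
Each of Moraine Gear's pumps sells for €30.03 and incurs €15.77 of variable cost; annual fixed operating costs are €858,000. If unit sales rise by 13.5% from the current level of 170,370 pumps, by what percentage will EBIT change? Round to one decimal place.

+20.9%

At 170,370 units, contribution = 170,370 × €14.26 = €2,429,476.20.
Operating income = contribution − fixed costs = €2,429,476.20 − €858,000 = €1,571,476.20.
Degree of operating leverage = €2,429,476.20 / €1,571,476.20 = 1.5460.
%ΔEBIT = DOL × %ΔSales = 1.5460 × +13.5% = +20.9%.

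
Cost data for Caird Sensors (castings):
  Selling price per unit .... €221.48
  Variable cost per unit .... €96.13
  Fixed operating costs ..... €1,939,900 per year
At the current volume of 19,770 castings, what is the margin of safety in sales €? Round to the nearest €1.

Each unit contributes €221.48 − €96.13 = €125.35. Break-even units = €1,939,900 ÷ €125.35 = 15,475.87; break-even revenue = 15,475.87 × €221.48 = €3,427,595.15.
Actual sales revenue = 19,770 × €221.48 = €4,378,659.60.
Margin of safety = €4,378,659.60 − €3,427,595.15 = €951,064.

€951,064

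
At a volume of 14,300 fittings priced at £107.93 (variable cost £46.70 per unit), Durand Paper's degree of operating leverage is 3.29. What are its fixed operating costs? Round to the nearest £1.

£609,453

Contribution at this volume is 14,300 × £61.23 = £875,589.00.
DOL = contribution / EBIT, so EBIT = £875,589.00 / 3.29 = £266,136.47.
Fixed costs = CM − EBIT = £875,589.00 − £266,136.47 = £609,453.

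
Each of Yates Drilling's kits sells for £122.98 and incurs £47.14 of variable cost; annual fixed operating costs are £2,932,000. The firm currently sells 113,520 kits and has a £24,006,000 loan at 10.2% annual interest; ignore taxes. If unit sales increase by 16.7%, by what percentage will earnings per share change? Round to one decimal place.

+44.5%

At 113,520 units, contribution = 113,520 × £75.84 = £8,609,356.80.
Operating income = contribution − fixed costs = £8,609,356.80 − £2,932,000 = £5,677,356.80.
Interest = £2,448,612.00, so EBIT − I = £3,228,744.80.
DCL = total CM / (EBIT − I) = £8,609,356.80 / £3,228,744.80 = 2.6665.
%ΔEPS = DCL × %ΔSales = 2.6665 × +16.7% = +44.5%.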